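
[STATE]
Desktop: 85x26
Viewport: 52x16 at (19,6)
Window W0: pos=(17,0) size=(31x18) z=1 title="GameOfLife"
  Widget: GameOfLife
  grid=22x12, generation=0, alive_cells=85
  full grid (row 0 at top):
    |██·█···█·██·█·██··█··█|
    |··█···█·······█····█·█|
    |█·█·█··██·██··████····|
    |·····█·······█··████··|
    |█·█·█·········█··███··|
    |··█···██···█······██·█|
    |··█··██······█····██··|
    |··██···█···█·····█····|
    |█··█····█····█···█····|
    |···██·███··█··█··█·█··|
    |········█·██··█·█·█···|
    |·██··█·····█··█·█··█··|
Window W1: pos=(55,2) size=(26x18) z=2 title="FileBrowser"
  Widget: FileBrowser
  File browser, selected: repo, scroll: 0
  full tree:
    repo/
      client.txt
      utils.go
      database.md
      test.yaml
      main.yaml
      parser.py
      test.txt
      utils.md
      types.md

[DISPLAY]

·█·█··██·██··████····       ┃       ┃    client.txt 
····█·······█··████··       ┃       ┃    utils.go   
·█·█·········█··███··       ┃       ┃    database.md
·█···██···█······██·█       ┃       ┃    test.yaml  
·█··██······█····██··       ┃       ┃    main.yaml  
·██···█···█·····█····       ┃       ┃    parser.py  
··█····█····█···█····       ┃       ┃    test.txt   
··██·███··█··█··█·█··       ┃       ┃    utils.md   
·······█·██··█·█·█···       ┃       ┃    types.md   
██··█·····█··█·█··█··       ┃       ┃               
                            ┃       ┃               
━━━━━━━━━━━━━━━━━━━━━━━━━━━━┛       ┃               
                                    ┃               
                                    ┗━━━━━━━━━━━━━━━
                                                    
                                                    


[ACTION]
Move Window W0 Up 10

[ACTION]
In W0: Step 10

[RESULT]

·····················       ┃       ┃    client.txt 
·····················       ┃       ┃    utils.go   
··██······█·█········       ┃       ┃    database.md
··███········█·······       ┃       ┃    test.yaml  
█··██···█····█·······       ┃       ┃    main.yaml  
███····█·············       ┃       ┃    parser.py  
·█·██·······█········       ┃       ┃    test.txt   
···██···███··········       ┃       ┃    utils.md   
················██···       ┃       ┃    types.md   
················██···       ┃       ┃               
                            ┃       ┃               
━━━━━━━━━━━━━━━━━━━━━━━━━━━━┛       ┃               
                                    ┃               
                                    ┗━━━━━━━━━━━━━━━
                                                    
                                                    


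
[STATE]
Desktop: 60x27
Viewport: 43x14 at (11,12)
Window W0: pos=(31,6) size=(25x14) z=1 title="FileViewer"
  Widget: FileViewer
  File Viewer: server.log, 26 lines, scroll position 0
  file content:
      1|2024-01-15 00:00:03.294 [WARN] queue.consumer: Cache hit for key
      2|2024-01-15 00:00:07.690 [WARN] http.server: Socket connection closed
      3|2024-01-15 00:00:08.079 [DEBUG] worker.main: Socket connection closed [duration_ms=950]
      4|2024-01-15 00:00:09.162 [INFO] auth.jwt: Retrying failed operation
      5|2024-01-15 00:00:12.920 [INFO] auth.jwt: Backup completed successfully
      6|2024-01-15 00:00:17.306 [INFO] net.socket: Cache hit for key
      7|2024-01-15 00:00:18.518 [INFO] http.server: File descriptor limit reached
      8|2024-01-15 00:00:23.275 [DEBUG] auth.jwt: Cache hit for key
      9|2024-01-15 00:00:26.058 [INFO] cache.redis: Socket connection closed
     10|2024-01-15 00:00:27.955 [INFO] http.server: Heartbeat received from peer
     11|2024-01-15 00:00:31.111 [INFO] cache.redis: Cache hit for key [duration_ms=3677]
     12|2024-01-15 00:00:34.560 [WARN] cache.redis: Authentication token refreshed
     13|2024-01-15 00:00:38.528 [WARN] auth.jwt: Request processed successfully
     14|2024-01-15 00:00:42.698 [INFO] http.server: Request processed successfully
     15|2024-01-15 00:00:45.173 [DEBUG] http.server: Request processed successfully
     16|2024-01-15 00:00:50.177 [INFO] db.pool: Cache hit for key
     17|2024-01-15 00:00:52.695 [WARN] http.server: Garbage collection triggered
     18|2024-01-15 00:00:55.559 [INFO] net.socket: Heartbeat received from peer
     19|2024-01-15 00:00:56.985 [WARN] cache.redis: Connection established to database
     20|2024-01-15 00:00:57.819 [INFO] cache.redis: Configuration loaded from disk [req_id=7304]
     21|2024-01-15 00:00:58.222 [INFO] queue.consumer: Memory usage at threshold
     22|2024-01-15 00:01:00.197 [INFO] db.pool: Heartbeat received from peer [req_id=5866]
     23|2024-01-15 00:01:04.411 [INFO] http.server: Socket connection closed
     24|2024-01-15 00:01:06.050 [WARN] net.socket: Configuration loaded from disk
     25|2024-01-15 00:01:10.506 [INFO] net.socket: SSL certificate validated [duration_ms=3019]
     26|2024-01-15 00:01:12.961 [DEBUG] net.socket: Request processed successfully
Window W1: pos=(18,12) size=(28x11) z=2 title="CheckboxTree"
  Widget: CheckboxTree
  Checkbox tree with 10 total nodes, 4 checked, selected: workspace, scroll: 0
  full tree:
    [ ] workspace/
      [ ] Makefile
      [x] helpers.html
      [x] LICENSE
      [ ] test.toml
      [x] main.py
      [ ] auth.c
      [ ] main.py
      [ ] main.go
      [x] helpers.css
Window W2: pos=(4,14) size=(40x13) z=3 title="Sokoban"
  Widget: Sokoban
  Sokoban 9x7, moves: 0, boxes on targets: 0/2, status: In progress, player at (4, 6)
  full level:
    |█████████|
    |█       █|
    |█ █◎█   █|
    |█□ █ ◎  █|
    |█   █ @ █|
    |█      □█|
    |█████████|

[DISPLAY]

       ┏━━━━━━━━━━━━━━━━━━━━━━━━━━┓00:09.16
       ┃ CheckboxTree             ┃00:12.92
━━━━━━━━━━━━━━━━━━━━━━━━━━━━━━━━┓─┨00:17.30
an                              ┃ ┃00:18.51
────────────────────────────────┨ ┃00:23.27
███                             ┃ ┃00:26.05
  █                             ┃ ┃00:27.95
  █                             ┃ ┃━━━━━━━━
  █                             ┃ ┃        
@ █                             ┃ ┃        
 □█                             ┃━┛        
███                             ┃          
 0  0/2                         ┃          
                                ┃          


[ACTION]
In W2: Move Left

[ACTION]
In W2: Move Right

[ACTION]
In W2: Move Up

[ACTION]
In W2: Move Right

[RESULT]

       ┏━━━━━━━━━━━━━━━━━━━━━━━━━━┓00:09.16
       ┃ CheckboxTree             ┃00:12.92
━━━━━━━━━━━━━━━━━━━━━━━━━━━━━━━━┓─┨00:17.30
an                              ┃ ┃00:18.51
────────────────────────────────┨ ┃00:23.27
███                             ┃ ┃00:26.05
  █                             ┃ ┃00:27.95
  █                             ┃ ┃━━━━━━━━
 @█                             ┃ ┃        
  █                             ┃ ┃        
 □█                             ┃━┛        
███                             ┃          
 4  0/2                         ┃          
                                ┃          


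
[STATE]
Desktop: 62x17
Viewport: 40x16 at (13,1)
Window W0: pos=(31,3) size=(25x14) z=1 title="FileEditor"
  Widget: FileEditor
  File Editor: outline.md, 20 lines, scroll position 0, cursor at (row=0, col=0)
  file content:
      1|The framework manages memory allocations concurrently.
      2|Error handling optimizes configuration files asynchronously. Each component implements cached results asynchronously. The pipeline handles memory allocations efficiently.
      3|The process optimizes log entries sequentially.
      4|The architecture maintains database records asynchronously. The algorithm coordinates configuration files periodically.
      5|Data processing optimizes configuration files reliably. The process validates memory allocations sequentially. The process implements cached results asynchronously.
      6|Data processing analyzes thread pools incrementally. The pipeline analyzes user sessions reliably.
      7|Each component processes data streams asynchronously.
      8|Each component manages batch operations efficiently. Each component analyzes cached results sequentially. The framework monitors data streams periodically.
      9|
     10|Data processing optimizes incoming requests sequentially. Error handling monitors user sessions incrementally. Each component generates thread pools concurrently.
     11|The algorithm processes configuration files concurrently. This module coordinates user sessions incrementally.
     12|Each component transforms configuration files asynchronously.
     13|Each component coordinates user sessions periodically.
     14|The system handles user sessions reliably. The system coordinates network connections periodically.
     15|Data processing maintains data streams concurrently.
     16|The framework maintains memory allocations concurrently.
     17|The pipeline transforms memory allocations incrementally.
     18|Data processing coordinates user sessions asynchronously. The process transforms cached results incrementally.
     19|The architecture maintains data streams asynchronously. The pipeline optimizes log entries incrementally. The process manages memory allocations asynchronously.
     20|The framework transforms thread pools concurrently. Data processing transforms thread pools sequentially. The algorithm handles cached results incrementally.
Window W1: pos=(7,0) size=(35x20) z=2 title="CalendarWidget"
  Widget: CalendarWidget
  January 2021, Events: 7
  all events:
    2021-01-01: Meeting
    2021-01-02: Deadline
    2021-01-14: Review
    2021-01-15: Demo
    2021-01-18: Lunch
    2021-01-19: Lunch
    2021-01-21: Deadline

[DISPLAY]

ndarWidget                  ┃           
────────────────────────────┨           
      January 2021          ┃━━━━━━━━━━━
 We Th Fr Sa Su             ┃r          
        1*  2*  3           ┃───────────
  6  7  8  9 10             ┃ork manages
 13 14* 15* 16 17           ┃ling optimi
9* 20 21* 22 23 24          ┃s optimizes
 27 28 29 30 31             ┃ecture main
                            ┃ssing optim
                            ┃ssing analy
                            ┃nent proces
                            ┃nent manage
                            ┃           
                            ┃ssing optim
                            ┃━━━━━━━━━━━


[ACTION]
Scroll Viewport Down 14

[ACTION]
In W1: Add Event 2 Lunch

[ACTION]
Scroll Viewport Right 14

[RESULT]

t                  ┃                    
───────────────────┨                    
uary 2021          ┃━━━━━━━━━━━━━┓      
 Sa Su             ┃r            ┃      
*  2*  3           ┃─────────────┨      
  9 10             ┃ork manages ▲┃      
5* 16 17           ┃ling optimiz█┃      
 22 23 24          ┃s optimizes ░┃      
 30 31             ┃ecture maint░┃      
                   ┃ssing optimi░┃      
                   ┃ssing analyz░┃      
                   ┃nent process░┃      
                   ┃nent manages░┃      
                   ┃            ░┃      
                   ┃ssing optimi▼┃      
                   ┃━━━━━━━━━━━━━┛      


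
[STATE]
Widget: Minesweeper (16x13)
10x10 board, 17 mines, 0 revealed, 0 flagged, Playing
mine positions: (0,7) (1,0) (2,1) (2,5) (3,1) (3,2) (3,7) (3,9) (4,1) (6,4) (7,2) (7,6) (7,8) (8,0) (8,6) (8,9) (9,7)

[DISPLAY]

■■■■■■■■■■      
■■■■■■■■■■      
■■■■■■■■■■      
■■■■■■■■■■      
■■■■■■■■■■      
■■■■■■■■■■      
■■■■■■■■■■      
■■■■■■■■■■      
■■■■■■■■■■      
■■■■■■■■■■      
                
                
                


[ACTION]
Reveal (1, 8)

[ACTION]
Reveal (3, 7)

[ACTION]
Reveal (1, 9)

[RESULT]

■■■■■■■✹■■      
✹■■■■■■■1■      
■✹■■■✹■■■■      
■✹✹■■■■✹■✹      
■✹■■■■■■■■      
■■■■■■■■■■      
■■■■✹■■■■■      
■■✹■■■✹■✹■      
✹■■■■■✹■■✹      
■■■■■■■✹■■      
                
                
                


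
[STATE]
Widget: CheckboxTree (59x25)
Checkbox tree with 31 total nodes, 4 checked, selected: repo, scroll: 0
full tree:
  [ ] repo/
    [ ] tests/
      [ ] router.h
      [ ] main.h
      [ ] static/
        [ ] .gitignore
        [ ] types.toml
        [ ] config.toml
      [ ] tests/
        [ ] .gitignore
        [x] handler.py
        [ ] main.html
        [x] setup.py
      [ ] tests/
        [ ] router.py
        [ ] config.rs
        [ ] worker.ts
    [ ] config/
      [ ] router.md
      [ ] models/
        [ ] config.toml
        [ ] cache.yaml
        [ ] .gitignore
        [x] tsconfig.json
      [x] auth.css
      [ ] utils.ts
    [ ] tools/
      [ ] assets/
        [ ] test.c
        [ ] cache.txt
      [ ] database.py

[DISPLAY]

>[-] repo/                                                 
   [-] tests/                                              
     [ ] router.h                                          
     [ ] main.h                                            
     [ ] static/                                           
       [ ] .gitignore                                      
       [ ] types.toml                                      
       [ ] config.toml                                     
     [-] tests/                                            
       [ ] .gitignore                                      
       [x] handler.py                                      
       [ ] main.html                                       
       [x] setup.py                                        
     [ ] tests/                                            
       [ ] router.py                                       
       [ ] config.rs                                       
       [ ] worker.ts                                       
   [-] config/                                             
     [ ] router.md                                         
     [-] models/                                           
       [ ] config.toml                                     
       [ ] cache.yaml                                      
       [ ] .gitignore                                      
       [x] tsconfig.json                                   
     [x] auth.css                                          


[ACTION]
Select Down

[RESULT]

 [-] repo/                                                 
>  [-] tests/                                              
     [ ] router.h                                          
     [ ] main.h                                            
     [ ] static/                                           
       [ ] .gitignore                                      
       [ ] types.toml                                      
       [ ] config.toml                                     
     [-] tests/                                            
       [ ] .gitignore                                      
       [x] handler.py                                      
       [ ] main.html                                       
       [x] setup.py                                        
     [ ] tests/                                            
       [ ] router.py                                       
       [ ] config.rs                                       
       [ ] worker.ts                                       
   [-] config/                                             
     [ ] router.md                                         
     [-] models/                                           
       [ ] config.toml                                     
       [ ] cache.yaml                                      
       [ ] .gitignore                                      
       [x] tsconfig.json                                   
     [x] auth.css                                          


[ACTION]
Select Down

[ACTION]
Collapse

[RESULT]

 [-] repo/                                                 
   [-] tests/                                              
>    [ ] router.h                                          
     [ ] main.h                                            
     [ ] static/                                           
       [ ] .gitignore                                      
       [ ] types.toml                                      
       [ ] config.toml                                     
     [-] tests/                                            
       [ ] .gitignore                                      
       [x] handler.py                                      
       [ ] main.html                                       
       [x] setup.py                                        
     [ ] tests/                                            
       [ ] router.py                                       
       [ ] config.rs                                       
       [ ] worker.ts                                       
   [-] config/                                             
     [ ] router.md                                         
     [-] models/                                           
       [ ] config.toml                                     
       [ ] cache.yaml                                      
       [ ] .gitignore                                      
       [x] tsconfig.json                                   
     [x] auth.css                                          


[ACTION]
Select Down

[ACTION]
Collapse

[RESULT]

 [-] repo/                                                 
   [-] tests/                                              
     [ ] router.h                                          
>    [ ] main.h                                            
     [ ] static/                                           
       [ ] .gitignore                                      
       [ ] types.toml                                      
       [ ] config.toml                                     
     [-] tests/                                            
       [ ] .gitignore                                      
       [x] handler.py                                      
       [ ] main.html                                       
       [x] setup.py                                        
     [ ] tests/                                            
       [ ] router.py                                       
       [ ] config.rs                                       
       [ ] worker.ts                                       
   [-] config/                                             
     [ ] router.md                                         
     [-] models/                                           
       [ ] config.toml                                     
       [ ] cache.yaml                                      
       [ ] .gitignore                                      
       [x] tsconfig.json                                   
     [x] auth.css                                          


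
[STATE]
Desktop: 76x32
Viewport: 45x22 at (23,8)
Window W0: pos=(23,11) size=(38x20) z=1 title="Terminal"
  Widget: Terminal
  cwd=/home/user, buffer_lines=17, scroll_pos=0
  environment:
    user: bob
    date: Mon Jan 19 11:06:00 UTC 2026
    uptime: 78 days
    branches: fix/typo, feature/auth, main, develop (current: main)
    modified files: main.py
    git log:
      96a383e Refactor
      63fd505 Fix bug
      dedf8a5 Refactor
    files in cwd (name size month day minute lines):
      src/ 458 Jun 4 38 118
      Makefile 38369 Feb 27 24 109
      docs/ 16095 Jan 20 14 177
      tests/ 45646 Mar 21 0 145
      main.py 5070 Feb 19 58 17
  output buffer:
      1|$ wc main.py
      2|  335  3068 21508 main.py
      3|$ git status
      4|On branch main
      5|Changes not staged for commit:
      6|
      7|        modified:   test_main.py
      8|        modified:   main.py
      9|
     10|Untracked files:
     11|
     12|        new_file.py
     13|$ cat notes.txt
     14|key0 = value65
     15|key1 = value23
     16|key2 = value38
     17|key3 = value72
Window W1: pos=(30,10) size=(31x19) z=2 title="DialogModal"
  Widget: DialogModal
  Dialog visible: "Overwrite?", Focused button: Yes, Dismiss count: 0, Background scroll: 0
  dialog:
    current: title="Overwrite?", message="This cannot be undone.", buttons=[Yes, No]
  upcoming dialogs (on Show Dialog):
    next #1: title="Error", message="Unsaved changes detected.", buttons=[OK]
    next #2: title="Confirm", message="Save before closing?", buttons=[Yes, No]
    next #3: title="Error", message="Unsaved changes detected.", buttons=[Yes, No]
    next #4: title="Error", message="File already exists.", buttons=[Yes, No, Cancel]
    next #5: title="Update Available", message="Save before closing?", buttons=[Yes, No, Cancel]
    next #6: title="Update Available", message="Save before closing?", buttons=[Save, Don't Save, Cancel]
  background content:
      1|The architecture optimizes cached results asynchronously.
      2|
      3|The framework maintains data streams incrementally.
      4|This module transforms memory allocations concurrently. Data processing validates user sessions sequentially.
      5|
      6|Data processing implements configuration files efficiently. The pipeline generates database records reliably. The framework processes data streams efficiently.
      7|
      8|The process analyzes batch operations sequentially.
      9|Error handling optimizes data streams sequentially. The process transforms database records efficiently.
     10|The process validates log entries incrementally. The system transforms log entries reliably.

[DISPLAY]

                                             
                                             
       ┏━━━━━━━━━━━━━━━━━━━━━━━━━━━━━┓       
┏━━━━━━┃ DialogModal                 ┃       
┃ Termi┠─────────────────────────────┨       
┠──────┃The architecture optimizes ca┃       
┃$ wc m┃                             ┃       
┃  335 ┃The framework maintains data ┃       
┃$ git ┃This module transforms memory┃       
┃On bra┃                             ┃       
┃Change┃Da┌───────────────────────┐co┃       
┃      ┃  │       Overwrite?      │  ┃       
┃      ┃Th│ This cannot be undone.│op┃       
┃      ┃Er│       [Yes]  No       │ta┃       
┃      ┃Th└───────────────────────┘nt┃       
┃Untrac┃                             ┃       
┃      ┃                             ┃       
┃      ┃                             ┃       
┃$ cat ┃                             ┃       
┃key0 =┃                             ┃       
┃key1 =┗━━━━━━━━━━━━━━━━━━━━━━━━━━━━━┛       
┃key2 = value38                      ┃       


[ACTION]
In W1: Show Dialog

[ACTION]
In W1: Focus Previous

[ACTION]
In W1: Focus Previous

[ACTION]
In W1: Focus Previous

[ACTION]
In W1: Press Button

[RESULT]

                                             
                                             
       ┏━━━━━━━━━━━━━━━━━━━━━━━━━━━━━┓       
┏━━━━━━┃ DialogModal                 ┃       
┃ Termi┠─────────────────────────────┨       
┠──────┃The architecture optimizes ca┃       
┃$ wc m┃                             ┃       
┃  335 ┃The framework maintains data ┃       
┃$ git ┃This module transforms memory┃       
┃On bra┃                             ┃       
┃Change┃Data processing implements co┃       
┃      ┃                             ┃       
┃      ┃The process analyzes batch op┃       
┃      ┃Error handling optimizes data┃       
┃      ┃The process validates log ent┃       
┃Untrac┃                             ┃       
┃      ┃                             ┃       
┃      ┃                             ┃       
┃$ cat ┃                             ┃       
┃key0 =┃                             ┃       
┃key1 =┗━━━━━━━━━━━━━━━━━━━━━━━━━━━━━┛       
┃key2 = value38                      ┃       


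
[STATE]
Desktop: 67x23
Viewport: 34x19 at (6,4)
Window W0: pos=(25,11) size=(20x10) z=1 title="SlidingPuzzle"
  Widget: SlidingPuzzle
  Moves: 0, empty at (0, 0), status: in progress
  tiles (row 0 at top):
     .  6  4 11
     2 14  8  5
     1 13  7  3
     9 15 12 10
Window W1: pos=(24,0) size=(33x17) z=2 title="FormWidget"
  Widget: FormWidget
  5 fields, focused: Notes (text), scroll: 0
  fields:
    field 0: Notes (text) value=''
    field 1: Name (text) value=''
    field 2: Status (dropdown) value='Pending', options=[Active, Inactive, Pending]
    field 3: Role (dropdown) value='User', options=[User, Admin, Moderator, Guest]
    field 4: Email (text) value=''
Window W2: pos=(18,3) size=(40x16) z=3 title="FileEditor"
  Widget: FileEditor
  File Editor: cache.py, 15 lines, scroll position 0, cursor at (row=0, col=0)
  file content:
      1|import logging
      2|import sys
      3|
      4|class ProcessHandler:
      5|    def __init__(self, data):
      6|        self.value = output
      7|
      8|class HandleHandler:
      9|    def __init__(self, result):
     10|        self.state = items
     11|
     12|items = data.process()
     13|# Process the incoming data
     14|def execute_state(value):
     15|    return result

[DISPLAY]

            ┃ FileEditor          
            ┠─────────────────────
            ┃█mport logging       
            ┃import sys           
            ┃                     
            ┃class ProcessHandler:
            ┃    def __init__(self
            ┃        self.value = 
            ┃                     
            ┃class HandleHandler: 
            ┃    def __init__(self
            ┃        self.state = 
            ┃                     
            ┃items = data.process(
            ┗━━━━━━━━━━━━━━━━━━━━━
                   ┃│  1 │ 13 │  7
                   ┗━━━━━━━━━━━━━━
                                  
                                  


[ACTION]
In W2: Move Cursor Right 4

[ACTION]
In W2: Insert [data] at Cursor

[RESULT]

            ┃ FileEditor          
            ┠─────────────────────
            ┃impodata█t logging   
            ┃import sys           
            ┃                     
            ┃class ProcessHandler:
            ┃    def __init__(self
            ┃        self.value = 
            ┃                     
            ┃class HandleHandler: 
            ┃    def __init__(self
            ┃        self.state = 
            ┃                     
            ┃items = data.process(
            ┗━━━━━━━━━━━━━━━━━━━━━
                   ┃│  1 │ 13 │  7
                   ┗━━━━━━━━━━━━━━
                                  
                                  


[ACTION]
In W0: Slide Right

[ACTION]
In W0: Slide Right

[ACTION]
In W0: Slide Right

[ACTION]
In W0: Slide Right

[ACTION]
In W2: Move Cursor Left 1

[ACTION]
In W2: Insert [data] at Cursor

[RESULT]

            ┃ FileEditor          
            ┠─────────────────────
            ┃impodatdata█rt loggin
            ┃import sys           
            ┃                     
            ┃class ProcessHandler:
            ┃    def __init__(self
            ┃        self.value = 
            ┃                     
            ┃class HandleHandler: 
            ┃    def __init__(self
            ┃        self.state = 
            ┃                     
            ┃items = data.process(
            ┗━━━━━━━━━━━━━━━━━━━━━
                   ┃│  1 │ 13 │  7
                   ┗━━━━━━━━━━━━━━
                                  
                                  


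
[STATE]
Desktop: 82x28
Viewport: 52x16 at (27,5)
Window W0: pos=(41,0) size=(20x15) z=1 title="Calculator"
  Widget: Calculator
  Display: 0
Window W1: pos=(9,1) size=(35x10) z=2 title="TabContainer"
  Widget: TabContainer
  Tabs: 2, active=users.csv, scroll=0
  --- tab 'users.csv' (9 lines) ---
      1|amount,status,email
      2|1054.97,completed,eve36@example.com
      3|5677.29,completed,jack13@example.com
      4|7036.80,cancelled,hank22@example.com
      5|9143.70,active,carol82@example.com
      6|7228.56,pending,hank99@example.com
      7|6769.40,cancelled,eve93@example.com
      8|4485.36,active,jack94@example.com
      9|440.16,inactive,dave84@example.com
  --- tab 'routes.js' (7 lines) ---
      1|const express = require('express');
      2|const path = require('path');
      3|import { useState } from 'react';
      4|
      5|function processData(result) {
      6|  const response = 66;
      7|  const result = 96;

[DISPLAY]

────────────────┃7 │ 8 │ 9 │ ÷ │ ┃                  
il              ┃──┼───┼───┼───┤ ┃                  
,eve36@example.c┃4 │ 5 │ 6 │ × │ ┃                  
,jack13@example.┃──┼───┼───┼───┤ ┃                  
,hank22@example.┃1 │ 2 │ 3 │ - │ ┃                  
━━━━━━━━━━━━━━━━┛──┼───┼───┼───┤ ┃                  
              ┃│ 0 │ . │ = │ + │ ┃                  
              ┃├───┼───┼───┼───┤ ┃                  
              ┃│ C │ MC│ MR│ M+│ ┃                  
              ┗━━━━━━━━━━━━━━━━━━┛                  
                                                    
                                                    
                                                    
                                                    
                                                    
                                                    


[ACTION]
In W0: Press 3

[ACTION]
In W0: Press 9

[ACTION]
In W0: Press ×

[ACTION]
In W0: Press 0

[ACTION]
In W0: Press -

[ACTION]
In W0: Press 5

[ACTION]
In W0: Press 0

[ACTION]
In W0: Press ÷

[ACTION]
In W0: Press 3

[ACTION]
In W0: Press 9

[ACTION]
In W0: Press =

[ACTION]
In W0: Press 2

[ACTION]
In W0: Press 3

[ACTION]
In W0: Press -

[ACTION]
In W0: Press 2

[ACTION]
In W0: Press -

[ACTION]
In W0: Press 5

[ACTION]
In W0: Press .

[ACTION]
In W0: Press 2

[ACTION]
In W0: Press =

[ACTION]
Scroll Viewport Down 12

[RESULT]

              ┃├───┼───┼───┼───┤ ┃                  
              ┃│ C │ MC│ MR│ M+│ ┃                  
              ┗━━━━━━━━━━━━━━━━━━┛                  
                                                    
                                                    
                                                    
                                                    
                                                    
                                                    
                                                    
                                                    
                                                    
                                                    
                                                    
                                                    
                                                    


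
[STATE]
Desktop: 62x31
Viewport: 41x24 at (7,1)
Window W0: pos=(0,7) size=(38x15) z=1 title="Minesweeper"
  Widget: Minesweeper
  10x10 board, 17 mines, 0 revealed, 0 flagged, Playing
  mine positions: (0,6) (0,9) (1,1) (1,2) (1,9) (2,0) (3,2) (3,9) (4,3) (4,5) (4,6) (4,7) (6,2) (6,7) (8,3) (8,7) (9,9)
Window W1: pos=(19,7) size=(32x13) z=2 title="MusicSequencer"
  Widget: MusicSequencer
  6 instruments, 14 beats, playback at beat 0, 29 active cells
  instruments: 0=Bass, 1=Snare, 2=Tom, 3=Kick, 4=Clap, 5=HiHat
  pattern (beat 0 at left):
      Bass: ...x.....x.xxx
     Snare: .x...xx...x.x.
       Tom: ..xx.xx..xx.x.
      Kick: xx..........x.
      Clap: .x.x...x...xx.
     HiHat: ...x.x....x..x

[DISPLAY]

                                         
                                         
                                         
                                         
                                         
                                         
━━━━━━━━━━━━┏━━━━━━━━━━━━━━━━━━━━━━━━━━━━
weeper      ┃ MusicSequencer             
────────────┠────────────────────────────
■■■■        ┃      ▼1234567890123        
■■■■        ┃  Bass···█·····█·███        
■■■■        ┃ Snare·█···██···█·█·        
■■■■        ┃   Tom··██·██··██·█·        
■■■■        ┃  Kick██··········█·        
■■■■        ┃  Clap·█·█···█···██·        
■■■■        ┃ HiHat···█·█····█··█        
■■■■        ┃                            
■■■■        ┃                            
■■■■        ┗━━━━━━━━━━━━━━━━━━━━━━━━━━━━
                              ┃          
━━━━━━━━━━━━━━━━━━━━━━━━━━━━━━┛          
                                         
                                         
                                         


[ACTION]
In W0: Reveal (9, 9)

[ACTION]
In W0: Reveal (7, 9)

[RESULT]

                                         
                                         
                                         
                                         
                                         
                                         
━━━━━━━━━━━━┏━━━━━━━━━━━━━━━━━━━━━━━━━━━━
weeper      ┃ MusicSequencer             
────────────┠────────────────────────────
✹■■✹        ┃      ▼1234567890123        
■■■✹        ┃  Bass···█·····█·███        
■■■■        ┃ Snare·█···██···█·█·        
■■■✹        ┃   Tom··██·██··██·█·        
✹✹■■        ┃  Kick██··········█·        
■■■■        ┃  Clap·█·█···█···██·        
■✹■■        ┃ HiHat···█·█····█··█        
■■■■        ┃                            
■✹■■        ┃                            
■■■✹        ┗━━━━━━━━━━━━━━━━━━━━━━━━━━━━
                              ┃          
━━━━━━━━━━━━━━━━━━━━━━━━━━━━━━┛          
                                         
                                         
                                         


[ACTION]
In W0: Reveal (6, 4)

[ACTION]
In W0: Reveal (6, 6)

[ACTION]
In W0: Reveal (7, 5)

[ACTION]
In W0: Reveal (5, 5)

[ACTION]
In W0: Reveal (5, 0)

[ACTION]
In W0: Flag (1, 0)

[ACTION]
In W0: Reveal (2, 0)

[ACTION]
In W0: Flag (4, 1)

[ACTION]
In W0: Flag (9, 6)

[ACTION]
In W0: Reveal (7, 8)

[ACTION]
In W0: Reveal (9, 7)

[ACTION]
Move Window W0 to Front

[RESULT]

                                         
                                         
                                         
                                         
                                         
                                         
━━━━━━━━━━━━━━━━━━━━━━━━━━━━━━┓━━━━━━━━━━
weeper                        ┃          
──────────────────────────────┨──────────
✹■■✹                          ┃23        
■■■✹                          ┃██        
■■■■                          ┃█·        
■■■✹                          ┃█·        
✹✹■■                          ┃█·        
■■■■                          ┃█·        
■✹■■                          ┃·█        
■■■■                          ┃          
■✹■■                          ┃          
■■■✹                          ┃━━━━━━━━━━
                              ┃          
━━━━━━━━━━━━━━━━━━━━━━━━━━━━━━┛          
                                         
                                         
                                         


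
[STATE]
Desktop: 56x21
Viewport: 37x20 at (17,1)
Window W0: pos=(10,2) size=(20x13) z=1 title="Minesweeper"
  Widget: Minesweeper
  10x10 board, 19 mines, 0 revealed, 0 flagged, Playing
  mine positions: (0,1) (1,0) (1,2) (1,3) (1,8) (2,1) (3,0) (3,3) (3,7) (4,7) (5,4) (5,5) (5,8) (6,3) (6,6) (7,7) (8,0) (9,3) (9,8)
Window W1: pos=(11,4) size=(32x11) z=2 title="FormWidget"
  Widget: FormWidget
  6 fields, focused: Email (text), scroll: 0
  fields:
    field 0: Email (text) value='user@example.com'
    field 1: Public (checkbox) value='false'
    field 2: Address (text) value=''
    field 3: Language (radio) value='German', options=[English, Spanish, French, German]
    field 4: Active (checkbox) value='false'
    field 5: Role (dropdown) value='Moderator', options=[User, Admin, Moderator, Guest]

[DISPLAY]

                                     
━━━━━━━━━━━━┓                        
weeper      ┃                        
━━━━━━━━━━━━━━━━━━━━━━━━━┓           
Widget                   ┃           
─────────────────────────┨           
il:      [user@example.c]┃           
lic:     [ ]             ┃           
ress:    [              ]┃           
guage:   ( ) English  ( )┃           
ive:     [ ]             ┃           
e:       [Moderator    ▼]┃           
                         ┃           
━━━━━━━━━━━━━━━━━━━━━━━━━┛           
                                     
                                     
                                     
                                     
                                     
                                     


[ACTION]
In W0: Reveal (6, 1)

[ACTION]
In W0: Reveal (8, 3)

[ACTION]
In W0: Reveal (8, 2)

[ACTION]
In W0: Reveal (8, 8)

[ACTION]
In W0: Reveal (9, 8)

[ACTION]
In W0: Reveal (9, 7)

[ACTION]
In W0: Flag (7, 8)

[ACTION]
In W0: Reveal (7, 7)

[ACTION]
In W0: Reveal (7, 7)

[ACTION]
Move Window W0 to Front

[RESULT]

                                     
━━━━━━━━━━━━┓                        
weeper      ┃                        
────────────┨━━━━━━━━━━━━┓           
■■■■        ┃            ┃           
■■✹■        ┃────────────┨           
■■■■        ┃r@example.c]┃           
■✹■■        ┃            ┃           
■✹■■        ┃           ]┃           
■■✹■        ┃English  ( )┃           
✹■■■        ┃            ┃           
■✹■■        ┃erator    ▼]┃           
■■2■        ┃            ┃           
━━━━━━━━━━━━┛━━━━━━━━━━━━┛           
                                     
                                     
                                     
                                     
                                     
                                     
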